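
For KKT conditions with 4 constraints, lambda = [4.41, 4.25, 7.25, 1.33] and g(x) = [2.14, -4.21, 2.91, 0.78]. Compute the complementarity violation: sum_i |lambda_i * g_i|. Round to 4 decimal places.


KKT complementary slackness check:
lambda_1 * g_1 = 4.41 * 2.14 = 9.4374
lambda_2 * g_2 = 4.25 * -4.21 = -17.8925
lambda_3 * g_3 = 7.25 * 2.91 = 21.0975
lambda_4 * g_4 = 1.33 * 0.78 = 1.0374
Total violation = 9.4374 + 17.8925 + 21.0975 + 1.0374 = 49.4648


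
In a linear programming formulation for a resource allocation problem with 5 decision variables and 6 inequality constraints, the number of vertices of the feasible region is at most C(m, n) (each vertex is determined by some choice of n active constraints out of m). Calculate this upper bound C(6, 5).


Each vertex corresponds to some choice of n active constraints out of m, so the number of vertices is at most C(m, n) = m! / (n!(m-n)!).
m = 6, n = 5
Numerator: 6 * 5 * 4 * 3 * 2
Denominator: 5! = 120
C(6, 5) = 6


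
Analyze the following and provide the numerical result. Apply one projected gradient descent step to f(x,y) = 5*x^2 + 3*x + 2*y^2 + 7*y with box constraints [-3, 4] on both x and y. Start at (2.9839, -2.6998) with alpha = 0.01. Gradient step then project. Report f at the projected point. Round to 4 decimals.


Step 1: Compute gradient at (2.9839, -2.6998).
grad_x = 2*5*2.9839 + 3 = 32.839
grad_y = 2*2*-2.6998 + 7 = -3.7992
Step 2: Gradient step.
x_raw = 2.9839 - 0.01*32.839 = 2.6555
y_raw = -2.6998 - 0.01*-3.7992 = -2.6618
Step 3: Project onto [-3, 4].
x_proj = clip(2.6555) = 2.6555
y_proj = clip(-2.6618) = -2.6618
Step 4: Evaluate f.
f(2.6555, -2.6618) = 38.763


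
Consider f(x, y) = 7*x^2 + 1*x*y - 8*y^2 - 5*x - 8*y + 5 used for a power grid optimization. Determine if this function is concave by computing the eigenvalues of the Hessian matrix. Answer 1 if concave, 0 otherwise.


The Hessian of f(x,y) = 7*x^2 + 1*x*y - 8*y^2 - 5*x - 8*y + 5 is:
H = [[14, 1], [1, -16]]
Trace = 14 - 16 = -2
Determinant = 14*-16 - (1)^2 = -225
Discriminant = (-2)^2 - 4*-225 = 904.0
Eigenvalues: lambda_1 = -16.0333, lambda_2 = 14.0333
The function is not concave.

0


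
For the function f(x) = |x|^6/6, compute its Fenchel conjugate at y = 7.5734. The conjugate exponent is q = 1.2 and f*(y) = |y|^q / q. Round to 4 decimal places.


The conjugate exponent q satisfies 1/p + 1/q = 1.
p = 6, so q = 6/(6 - 1) = 1.2
|y|^q = 7.5734^1.2 = 11.354
f*(7.5734) = 11.354 / 1.2 = 9.4617


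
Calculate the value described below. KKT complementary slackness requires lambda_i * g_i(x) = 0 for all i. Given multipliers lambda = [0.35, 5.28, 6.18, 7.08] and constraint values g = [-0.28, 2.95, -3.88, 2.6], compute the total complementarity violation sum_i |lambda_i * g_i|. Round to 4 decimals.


KKT complementary slackness check:
lambda_1 * g_1 = 0.35 * -0.28 = -0.098
lambda_2 * g_2 = 5.28 * 2.95 = 15.576
lambda_3 * g_3 = 6.18 * -3.88 = -23.9784
lambda_4 * g_4 = 7.08 * 2.6 = 18.408
Total violation = 0.098 + 15.576 + 23.9784 + 18.408 = 58.0604


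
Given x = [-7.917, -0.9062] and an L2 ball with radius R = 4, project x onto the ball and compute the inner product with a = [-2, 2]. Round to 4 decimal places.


Step 1: Compute ||x|| (intermediates to 6 decimals).
||x|| = sqrt((-7.917)^2 + (-0.9062)^2) = 7.968694
Step 2: Project.
Since ||x|| > R, scale = R/||x|| = 4/7.968694 = 0.501964, proj(x) = scale * x
proj(x) = [-3.974049, -0.45488]
Step 3: Dot product.
a^T * proj(x) = -2*(-3.974049) + 2*(-0.45488) = 7.0383


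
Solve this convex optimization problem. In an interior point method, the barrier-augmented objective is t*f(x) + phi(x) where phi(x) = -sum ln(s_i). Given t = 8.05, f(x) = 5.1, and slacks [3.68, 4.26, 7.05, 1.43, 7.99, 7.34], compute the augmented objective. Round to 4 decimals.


Step 1: Compute log-barrier.
ln values: [1.3029, 1.4493, 1.953, 0.3577, 2.0782, 1.9933]
phi = -(1.3029 + 1.4493 + 1.953 + 0.3577 + 2.0782 + 1.9933) = -9.1344
Step 2: Compute augmented objective.
t*f(x) = 8.05*5.1 = 41.055
Total = 41.055 - 9.1344 = 31.9206


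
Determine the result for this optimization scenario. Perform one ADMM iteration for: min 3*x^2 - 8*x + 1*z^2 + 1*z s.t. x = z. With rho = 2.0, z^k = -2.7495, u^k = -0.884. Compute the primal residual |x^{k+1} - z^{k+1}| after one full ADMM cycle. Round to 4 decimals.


ADMM iteration with rho = 2.0, z^k = -2.7495, u^k = -0.884
Step 1: x-update.
Minimize 3*x^2 - 8*x + (2.0/2)*(x + 2.7495 - 0.884)^2
FOC: (2*3 + 2.0)*x = 8 + 2.0*(-2.7495 + 0.884)
x^{k+1} = 0.5336
Step 2: z-update.
Minimize 1*z^2 + 1*z + (2.0/2)*(0.5336 - z - 0.884)^2
FOC: (2*1 + 2.0)*z = -1 + 2.0*(0.5336 - 0.884)
z^{k+1} = -0.4252
Step 3: u-update.
u^{k+1} = -0.884 + 0.5336 + 0.4252 = 0.0748
Step 4: Primal residual = |0.5336 + 0.4252| = 0.9588


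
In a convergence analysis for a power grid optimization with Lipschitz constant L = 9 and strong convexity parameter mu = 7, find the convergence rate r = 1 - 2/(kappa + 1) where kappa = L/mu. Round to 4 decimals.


Step 1: Compute the condition number.
kappa = L/mu = 9/7 = 1.2857
Step 2: Compute the convergence rate.
r = 1 - 2/(kappa + 1) = 1 - 2*mu/(L + mu) = (L - mu)/(L + mu) = 2/16 = 0.125


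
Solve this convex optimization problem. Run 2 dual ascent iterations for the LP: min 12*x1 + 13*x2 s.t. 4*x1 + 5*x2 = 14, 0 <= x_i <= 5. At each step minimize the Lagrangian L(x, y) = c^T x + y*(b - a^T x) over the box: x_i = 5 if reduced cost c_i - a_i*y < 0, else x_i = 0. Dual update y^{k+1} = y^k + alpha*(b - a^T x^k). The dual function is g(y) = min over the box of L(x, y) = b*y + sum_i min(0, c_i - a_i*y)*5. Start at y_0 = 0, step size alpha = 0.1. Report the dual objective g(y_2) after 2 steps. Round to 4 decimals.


Dual ascent for LP: min 12*x1 + 13*x2, 4*x1 + 5*x2 = 14, 0 <= x_i <= 5
Step 1: y^k = 0.0, reduced costs: (12.0, 13.0)
  x^k = (0.0, 0.0), subgradient = b - a^T x = 14.0
  y^{k+1} = 0.0 + 0.1*14.0 = 1.4
Step 2: y^k = 1.4, reduced costs: (6.4, 6.0)
  x^k = (0.0, 0.0), subgradient = b - a^T x = 14.0
  y^{k+1} = 1.4 + 0.1*14.0 = 2.8
Dual objective at y_2 = 2.8: reduced costs (0.8, -1.0), box minimizer x = (0.0, 5.0)
g(y_2) = b*y + (c1 - a1*y)*x1 + (c2 - a2*y)*x2 = 14*2.8 + 0.8*0.0 + (-1.0)*5.0 = 39.2 + 0.0 - 5.0 = 34.2


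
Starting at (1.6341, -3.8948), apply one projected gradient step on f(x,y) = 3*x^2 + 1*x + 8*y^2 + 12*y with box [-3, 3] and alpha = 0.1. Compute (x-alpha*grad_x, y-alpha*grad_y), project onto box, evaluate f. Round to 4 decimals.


Step 1: Compute gradient at (1.6341, -3.8948).
grad_x = 2*3*1.6341 + 1 = 10.8046
grad_y = 2*8*-3.8948 + 12 = -50.3168
Step 2: Gradient step.
x_raw = 1.6341 - 0.1*10.8046 = 0.5536
y_raw = -3.8948 - 0.1*-50.3168 = 1.1369
Step 3: Project onto [-3, 3].
x_proj = clip(0.5536) = 0.5536
y_proj = clip(1.1369) = 1.1369
Step 4: Evaluate f.
f(0.5536, 1.1369) = 25.4557


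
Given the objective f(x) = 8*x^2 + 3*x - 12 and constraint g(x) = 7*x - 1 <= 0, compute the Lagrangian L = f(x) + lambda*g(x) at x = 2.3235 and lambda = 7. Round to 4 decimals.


Step 1: Evaluate f(x).
f(2.3235) = 8*2.3235^2 + 3*2.3235 - 12 = 38.1597
Step 2: Evaluate g(x).
g(2.3235) = 7*2.3235 - 1 = 15.2645
Step 3: Compute Lagrangian.
L = 38.1597 + 7*15.2645 = 145.0112


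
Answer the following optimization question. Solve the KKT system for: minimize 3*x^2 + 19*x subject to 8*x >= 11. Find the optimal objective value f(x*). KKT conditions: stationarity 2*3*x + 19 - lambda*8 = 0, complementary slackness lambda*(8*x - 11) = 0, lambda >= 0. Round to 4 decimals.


Step 1: Try lambda = 0 (constraint inactive).
x_unc = -19/(2*3) = -3.1667
Check: 8*-3.1667 = -25.3336 < 11 -- violated!
Step 2: Constraint must be active: 8*x = 11
x* = 11/8 = 1.375
lambda = (2*3*1.375 + 19)/8 = 3.4063
Step 3: Compute optimal value.
f(x*) = 3*1.375^2 + 19*1.375 = 31.7969


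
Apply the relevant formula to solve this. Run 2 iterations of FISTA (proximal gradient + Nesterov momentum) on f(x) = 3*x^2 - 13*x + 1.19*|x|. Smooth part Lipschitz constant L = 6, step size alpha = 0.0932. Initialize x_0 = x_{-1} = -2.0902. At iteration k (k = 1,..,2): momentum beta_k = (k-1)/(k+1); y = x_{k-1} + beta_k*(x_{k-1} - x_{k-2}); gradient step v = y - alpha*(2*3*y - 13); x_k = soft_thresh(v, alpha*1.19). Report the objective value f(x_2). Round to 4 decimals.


FISTA on f(x) = 3*x^2 - 13*x + 1.19*|x|
L = 6, alpha = 0.0932
Iteration 1: beta = 0.0, y = -2.0902 + 0.0*(-2.0902 + 2.0902) = -2.0902
  grad(y) = -25.5412, v = y - alpha*grad = 0.2902
  prox(v) = soft_thresh(0.2902, 0.1109) = 0.1793
Iteration 2: beta = 0.3333, y = 0.1793 + 0.3333*(0.1793 + 2.0902) = 0.9358
  grad(y) = -7.3849, v = y - alpha*grad = 1.6241
  prox(v) = soft_thresh(1.6241, 0.1109) = 1.5132
f(x_2) = 3*1.5132^2 - 13*1.5132 + 1.19*|1.5132| = -11.0016


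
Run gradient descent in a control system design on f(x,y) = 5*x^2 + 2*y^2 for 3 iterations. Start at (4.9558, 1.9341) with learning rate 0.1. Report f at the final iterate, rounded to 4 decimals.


Gradient descent on f(x,y) = 5*x^2 + 2*y^2.
Starting point: (4.9558, 1.9341), alpha = 0.1
Step 1: grad_x = 2*5*4.9558 = 49.558, grad_y = 2*2*1.9341 = 7.7364
  x_1 = 4.9558 - 0.1*49.558 = 0.0
  y_1 = 1.9341 - 0.1*7.7364 = 1.1605
Step 2: grad_x = 2*5*0.0 = 0.0, grad_y = 2*2*1.1605 = 4.6418
  x_2 = 0.0 - 0.1*0.0 = 0.0
  y_2 = 1.1605 - 0.1*4.6418 = 0.6963
Step 3: grad_x = 2*5*0.0 = 0.0, grad_y = 2*2*0.6963 = 2.7851
  x_3 = 0.0 - 0.1*0.0 = 0.0
  y_3 = 0.6963 - 0.1*2.7851 = 0.4178
f(0.0, 0.4178) = 5*0.0^2 + 2*0.4178^2 = 0.3491


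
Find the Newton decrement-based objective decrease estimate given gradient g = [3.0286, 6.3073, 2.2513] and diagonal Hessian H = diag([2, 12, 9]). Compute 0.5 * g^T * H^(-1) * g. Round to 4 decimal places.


Step 1: H is diagonal, so H^(-1) * g = [1.5143, 0.5256, 0.2501].
Step 2: g^T H^(-1) g = sum_i g_i^2 / H_ii
  = (3.0286)^2/2 + (6.3073)^2/12 + (2.2513)^2/9
  = 4.5862 + 3.3152 + 0.5632 = 8.4645
Step 3: Objective decrease = 0.5 * g^T H^(-1) g = 4.2323


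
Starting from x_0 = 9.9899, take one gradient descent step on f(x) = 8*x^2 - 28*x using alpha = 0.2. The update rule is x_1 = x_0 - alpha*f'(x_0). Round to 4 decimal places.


We compute the gradient at x_0 and apply the update.
f'(x) = 16*x - 28
f'(9.9899) = 16*9.9899 - 28 = 131.8384
x_1 = 9.9899 - 0.2*131.8384 = -16.3778


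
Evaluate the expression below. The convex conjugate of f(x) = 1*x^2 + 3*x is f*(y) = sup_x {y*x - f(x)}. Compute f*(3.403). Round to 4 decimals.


f*(y) = sup_x {y*x - a*x^2 - b*x} = sup_x {(y-b)*x - a*x^2}
FOC: (y - b) - 2a*x = 0 => x* = (y - b)/(2a)
x* = (3.403 - 3)/(2*1) = 0.2015
f*(3.403) = (y-b)^2/(4a) = (3.403 - 3)^2/(4*1)
= 0.1624/4 = 0.0406


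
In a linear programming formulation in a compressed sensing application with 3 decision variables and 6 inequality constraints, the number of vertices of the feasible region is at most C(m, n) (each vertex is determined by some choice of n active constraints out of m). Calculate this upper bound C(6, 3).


Each vertex corresponds to some choice of n active constraints out of m, so the number of vertices is at most C(m, n) = m! / (n!(m-n)!).
m = 6, n = 3
Numerator: 6 * 5 * 4
Denominator: 3! = 6
C(6, 3) = 20


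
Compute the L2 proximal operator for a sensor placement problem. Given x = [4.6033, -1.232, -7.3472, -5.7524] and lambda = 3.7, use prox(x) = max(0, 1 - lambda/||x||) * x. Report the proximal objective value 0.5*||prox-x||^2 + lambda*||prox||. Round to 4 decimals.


Step 1: Compute ||x||.
||x|| = 10.4776
Step 2: Compute scaling factor.
scale = max(0, 1 - 3.7/10.4776) = 0.6469
Step 3: prox(x) = [2.9777, -0.7969, -4.7526, -3.721]
||prox(x)|| = 6.7776
Step 4: Proximal objective.
0.5*||prox-x||^2 = 6.845
lambda*||prox|| = 25.0771
Total = 31.922


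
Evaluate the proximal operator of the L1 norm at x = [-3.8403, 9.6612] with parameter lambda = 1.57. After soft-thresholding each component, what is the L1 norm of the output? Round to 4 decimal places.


Soft-thresholding with lambda = 1.57:
prox(-3.8403) = sign(-3.8403)*max(|-3.8403| - 1.57, 0) = -2.2703
prox(9.6612) = sign(9.6612)*max(|9.6612| - 1.57, 0) = 8.0912
prox(x) = [-2.2703, 8.0912]
||prox(x)||_1 = 2.2703 + 8.0912 = 10.3615


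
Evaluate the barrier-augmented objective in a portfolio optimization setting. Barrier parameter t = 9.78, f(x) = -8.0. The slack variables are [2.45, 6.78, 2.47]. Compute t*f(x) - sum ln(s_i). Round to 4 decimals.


Step 1: Compute log-barrier.
ln values: [0.8961, 1.914, 0.9042]
phi = -(0.8961 + 1.914 + 0.9042) = -3.7143
Step 2: Compute augmented objective.
t*f(x) = 9.78*-8.0 = -78.24
Total = -78.24 - 3.7143 = -81.9543


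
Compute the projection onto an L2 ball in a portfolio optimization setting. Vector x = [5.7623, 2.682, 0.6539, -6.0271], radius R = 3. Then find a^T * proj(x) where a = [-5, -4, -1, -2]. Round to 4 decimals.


Step 1: Compute ||x|| (intermediates to 6 decimals).
||x|| = sqrt(5.7623^2 + 2.682^2 + 0.6539^2 + (-6.0271)^2) = 8.78355
Step 2: Project.
Since ||x|| > R, scale = R/||x|| = 3/8.78355 = 0.341548, proj(x) = scale * x
proj(x) = [1.968102, 0.916032, 0.223338, -2.058544]
Step 3: Dot product.
a^T * proj(x) = -5*1.968102 - 4*0.916032 - 1*0.223338 - 2*(-2.058544) = -9.6109


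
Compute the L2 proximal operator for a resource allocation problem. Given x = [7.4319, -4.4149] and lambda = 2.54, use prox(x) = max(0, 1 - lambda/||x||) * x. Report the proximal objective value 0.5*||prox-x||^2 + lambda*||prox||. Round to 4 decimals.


Step 1: Compute ||x||.
||x|| = 8.6443
Step 2: Compute scaling factor.
scale = max(0, 1 - 2.54/8.6443) = 0.7062
Step 3: prox(x) = [5.2482, -3.1177]
||prox(x)|| = 6.1043
Step 4: Proximal objective.
0.5*||prox-x||^2 = 3.2258
lambda*||prox|| = 15.5049
Total = 18.7308


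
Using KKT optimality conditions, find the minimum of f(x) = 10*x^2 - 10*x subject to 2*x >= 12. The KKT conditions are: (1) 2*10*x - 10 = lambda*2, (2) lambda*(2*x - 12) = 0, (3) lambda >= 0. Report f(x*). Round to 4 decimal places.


Step 1: Try lambda = 0 (constraint inactive).
x_unc = 10/(2*10) = 0.5
Check: 2*0.5 = 1.0 < 12 -- violated!
Step 2: Constraint must be active: 2*x = 12
x* = 12/2 = 6.0
lambda = (2*10*6.0 - 10)/2 = 55.0
Step 3: Compute optimal value.
f(x*) = 10*6.0^2 - 10*6.0 = 300.0


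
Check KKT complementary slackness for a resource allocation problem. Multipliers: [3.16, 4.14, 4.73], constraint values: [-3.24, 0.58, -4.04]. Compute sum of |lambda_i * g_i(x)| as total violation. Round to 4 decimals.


KKT complementary slackness check:
lambda_1 * g_1 = 3.16 * -3.24 = -10.2384
lambda_2 * g_2 = 4.14 * 0.58 = 2.4012
lambda_3 * g_3 = 4.73 * -4.04 = -19.1092
Total violation = 10.2384 + 2.4012 + 19.1092 = 31.7488


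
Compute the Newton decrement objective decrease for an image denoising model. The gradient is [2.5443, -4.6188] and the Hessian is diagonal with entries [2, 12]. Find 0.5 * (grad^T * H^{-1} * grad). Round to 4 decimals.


Step 1: H is diagonal, so H^(-1) * g = [1.2722, -0.3849].
Step 2: g^T H^(-1) g = sum_i g_i^2 / H_ii
  = (2.5443)^2/2 + (-4.6188)^2/12
  = 3.2367 + 1.7778 = 5.0145
Step 3: Objective decrease = 0.5 * g^T H^(-1) g = 2.5073


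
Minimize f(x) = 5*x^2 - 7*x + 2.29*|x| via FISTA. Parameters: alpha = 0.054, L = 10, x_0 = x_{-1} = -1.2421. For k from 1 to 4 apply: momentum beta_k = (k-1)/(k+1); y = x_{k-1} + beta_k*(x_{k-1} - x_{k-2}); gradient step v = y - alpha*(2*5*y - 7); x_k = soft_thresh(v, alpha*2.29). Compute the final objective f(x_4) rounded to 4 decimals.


FISTA on f(x) = 5*x^2 - 7*x + 2.29*|x|
L = 10, alpha = 0.054
Iteration 1: beta = 0.0, y = -1.2421 + 0.0*(-1.2421 + 1.2421) = -1.2421
  grad(y) = -19.421, v = y - alpha*grad = -0.1934
  prox(v) = soft_thresh(-0.1934, 0.1237) = -0.0697
Iteration 2: beta = 0.3333, y = -0.0697 + 0.3333*(-0.0697 + 1.2421) = 0.3211
  grad(y) = -3.7891, v = y - alpha*grad = 0.5257
  prox(v) = soft_thresh(0.5257, 0.1237) = 0.402
Iteration 3: beta = 0.5, y = 0.402 + 0.5*(0.402 + 0.0697) = 0.6379
  grad(y) = -0.6208, v = y - alpha*grad = 0.6714
  prox(v) = soft_thresh(0.6714, 0.1237) = 0.5478
Iteration 4: beta = 0.6, y = 0.5478 + 0.6*(0.5478 - 0.402) = 0.6352
  grad(y) = -0.6477, v = y - alpha*grad = 0.6702
  prox(v) = soft_thresh(0.6702, 0.1237) = 0.5465
f(x_4) = 5*0.5465^2 - 7*0.5465 + 2.29*|0.5465| = -1.0807


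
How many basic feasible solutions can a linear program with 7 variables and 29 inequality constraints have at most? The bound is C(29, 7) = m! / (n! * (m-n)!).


Each vertex corresponds to some choice of n active constraints out of m, so the number of vertices is at most C(m, n) = m! / (n!(m-n)!).
m = 29, n = 7
Numerator: 29 * 28 * 27 * 26 * 25 * 24 * 23
Denominator: 7! = 5040
C(29, 7) = 1560780


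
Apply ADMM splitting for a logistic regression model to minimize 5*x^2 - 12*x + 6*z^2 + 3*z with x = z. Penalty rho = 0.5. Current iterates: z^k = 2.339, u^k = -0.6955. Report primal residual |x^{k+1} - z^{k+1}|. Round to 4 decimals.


ADMM iteration with rho = 0.5, z^k = 2.339, u^k = -0.6955
Step 1: x-update.
Minimize 5*x^2 - 12*x + (0.5/2)*(x - 2.339 - 0.6955)^2
FOC: (2*5 + 0.5)*x = 12 + 0.5*(2.339 + 0.6955)
x^{k+1} = 1.2874
Step 2: z-update.
Minimize 6*z^2 + 3*z + (0.5/2)*(1.2874 - z - 0.6955)^2
FOC: (2*6 + 0.5)*z = -3 + 0.5*(1.2874 - 0.6955)
z^{k+1} = -0.2163
Step 3: u-update.
u^{k+1} = -0.6955 + 1.2874 + 0.2163 = 0.8082
Step 4: Primal residual = |1.2874 + 0.2163| = 1.5037


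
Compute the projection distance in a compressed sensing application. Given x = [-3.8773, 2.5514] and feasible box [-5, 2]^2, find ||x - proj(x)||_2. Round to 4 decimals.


Project each component onto [-5, 2].
clip(-3.8773) = -3.8773, clip(2.5514) = 2.0
Projection = [-3.8773, 2.0]
Squared diffs: [0.0, 0.304]
Distance = sqrt(0.304) = 0.5514


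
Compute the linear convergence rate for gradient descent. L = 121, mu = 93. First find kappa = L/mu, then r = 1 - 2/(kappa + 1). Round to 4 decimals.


Step 1: Compute the condition number.
kappa = L/mu = 121/93 = 1.3011
Step 2: Compute the convergence rate.
r = 1 - 2/(kappa + 1) = 1 - 2*mu/(L + mu) = (L - mu)/(L + mu) = 28/214 = 0.1308


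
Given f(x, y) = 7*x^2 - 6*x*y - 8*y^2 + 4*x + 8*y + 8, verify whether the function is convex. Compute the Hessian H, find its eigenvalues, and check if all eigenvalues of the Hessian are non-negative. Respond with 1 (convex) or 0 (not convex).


The Hessian of f(x,y) = 7*x^2 - 6*x*y - 8*y^2 + 4*x + 8*y + 8 is:
H = [[14, -6], [-6, -16]]
Trace = 14 - 16 = -2
Determinant = 14*-16 - (-6)^2 = -260
Discriminant = (-2)^2 - 4*-260 = 1044.0
Eigenvalues: lambda_1 = -17.1555, lambda_2 = 15.1555
The function is not convex.

0


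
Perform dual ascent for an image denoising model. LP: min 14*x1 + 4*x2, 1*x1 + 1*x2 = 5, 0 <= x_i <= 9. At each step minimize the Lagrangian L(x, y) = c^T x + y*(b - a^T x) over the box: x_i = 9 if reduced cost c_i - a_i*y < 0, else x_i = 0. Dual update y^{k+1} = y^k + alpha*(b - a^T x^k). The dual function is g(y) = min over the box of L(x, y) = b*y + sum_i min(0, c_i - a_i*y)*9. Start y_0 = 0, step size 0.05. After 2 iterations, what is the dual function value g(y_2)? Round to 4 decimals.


Dual ascent for LP: min 14*x1 + 4*x2, 1*x1 + 1*x2 = 5, 0 <= x_i <= 9
Step 1: y^k = 0.0, reduced costs: (14.0, 4.0)
  x^k = (0.0, 0.0), subgradient = b - a^T x = 5.0
  y^{k+1} = 0.0 + 0.05*5.0 = 0.25
Step 2: y^k = 0.25, reduced costs: (13.75, 3.75)
  x^k = (0.0, 0.0), subgradient = b - a^T x = 5.0
  y^{k+1} = 0.25 + 0.05*5.0 = 0.5
Dual objective at y_2 = 0.5: reduced costs (13.5, 3.5), box minimizer x = (0.0, 0.0)
g(y_2) = b*y + (c1 - a1*y)*x1 + (c2 - a2*y)*x2 = 5*0.5 + 13.5*0.0 + 3.5*0.0 = 2.5 + 0.0 + 0.0 = 2.5


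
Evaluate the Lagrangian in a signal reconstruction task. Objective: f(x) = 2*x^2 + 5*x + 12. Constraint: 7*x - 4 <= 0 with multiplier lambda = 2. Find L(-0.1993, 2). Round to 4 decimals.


Step 1: Evaluate f(x).
f(-0.1993) = 2*(-0.1993)^2 + 5*(-0.1993) + 12 = 11.0829
Step 2: Evaluate g(x).
g(-0.1993) = 7*-0.1993 - 4 = -5.3951
Step 3: Compute Lagrangian.
L = 11.0829 + 2*-5.3951 = 0.2927


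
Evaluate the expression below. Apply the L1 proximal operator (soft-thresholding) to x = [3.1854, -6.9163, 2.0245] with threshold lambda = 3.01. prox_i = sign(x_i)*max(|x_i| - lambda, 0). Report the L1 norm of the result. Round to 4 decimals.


Soft-thresholding with lambda = 3.01:
prox(3.1854) = sign(3.1854)*max(|3.1854| - 3.01, 0) = 0.1754
prox(-6.9163) = sign(-6.9163)*max(|-6.9163| - 3.01, 0) = -3.9063
prox(2.0245) = sign(2.0245)*max(|2.0245| - 3.01, 0) = 0.0
prox(x) = [0.1754, -3.9063, 0.0]
||prox(x)||_1 = 0.1754 + 3.9063 + 0.0 = 4.0817


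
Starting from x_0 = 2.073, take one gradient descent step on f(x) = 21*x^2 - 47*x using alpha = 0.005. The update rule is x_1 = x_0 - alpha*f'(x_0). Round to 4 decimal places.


We compute the gradient at x_0 and apply the update.
f'(x) = 42*x - 47
f'(2.073) = 42*2.073 - 47 = 40.066
x_1 = 2.073 - 0.005*40.066 = 1.8727


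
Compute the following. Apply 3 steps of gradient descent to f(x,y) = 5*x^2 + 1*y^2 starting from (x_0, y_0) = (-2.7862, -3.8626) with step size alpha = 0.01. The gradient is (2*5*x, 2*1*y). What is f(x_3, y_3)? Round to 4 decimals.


Gradient descent on f(x,y) = 5*x^2 + 1*y^2.
Starting point: (-2.7862, -3.8626), alpha = 0.01
Step 1: grad_x = 2*5*-2.7862 = -27.862, grad_y = 2*1*-3.8626 = -7.7252
  x_1 = -2.7862 - 0.01*-27.862 = -2.5076
  y_1 = -3.8626 - 0.01*-7.7252 = -3.7853
Step 2: grad_x = 2*5*-2.5076 = -25.0758, grad_y = 2*1*-3.7853 = -7.5707
  x_2 = -2.5076 - 0.01*-25.0758 = -2.2568
  y_2 = -3.7853 - 0.01*-7.5707 = -3.7096
Step 3: grad_x = 2*5*-2.2568 = -22.5682, grad_y = 2*1*-3.7096 = -7.4193
  x_3 = -2.2568 - 0.01*-22.5682 = -2.0311
  y_3 = -3.7096 - 0.01*-7.4193 = -3.6354
f(-2.0311, -3.6354) = 5*(-2.0311)^2 + 1*(-3.6354)^2 = 33.8441


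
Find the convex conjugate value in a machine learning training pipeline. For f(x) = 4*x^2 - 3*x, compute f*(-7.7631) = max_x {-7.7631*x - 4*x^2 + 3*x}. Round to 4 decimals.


f*(y) = sup_x {y*x - a*x^2 - b*x} = sup_x {(y-b)*x - a*x^2}
FOC: (y - b) - 2a*x = 0 => x* = (y - b)/(2a)
x* = (-7.7631 + 3)/(2*4) = -0.5954
f*(-7.7631) = (y-b)^2/(4a) = (-7.7631 + 3)^2/(4*4)
= 22.6871/16 = 1.4179


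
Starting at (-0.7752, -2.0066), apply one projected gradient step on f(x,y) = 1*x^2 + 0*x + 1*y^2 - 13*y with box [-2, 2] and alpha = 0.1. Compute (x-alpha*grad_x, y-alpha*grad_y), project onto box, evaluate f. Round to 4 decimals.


Step 1: Compute gradient at (-0.7752, -2.0066).
grad_x = 2*1*-0.7752 + 0 = -1.5504
grad_y = 2*1*-2.0066 - 13 = -17.0132
Step 2: Gradient step.
x_raw = -0.7752 - 0.1*-1.5504 = -0.6202
y_raw = -2.0066 - 0.1*-17.0132 = -0.3053
Step 3: Project onto [-2, 2].
x_proj = clip(-0.6202) = -0.6202
y_proj = clip(-0.3053) = -0.3053
Step 4: Evaluate f.
f(-0.6202, -0.3053) = 4.4464


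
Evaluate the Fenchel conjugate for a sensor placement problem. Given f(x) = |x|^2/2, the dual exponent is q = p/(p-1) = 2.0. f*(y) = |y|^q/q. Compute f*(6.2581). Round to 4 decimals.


The conjugate exponent q satisfies 1/p + 1/q = 1.
p = 2, so q = 2/(2 - 1) = 2.0
|y|^q = 6.2581^2.0 = 39.1638
f*(6.2581) = 39.1638 / 2.0 = 19.5819


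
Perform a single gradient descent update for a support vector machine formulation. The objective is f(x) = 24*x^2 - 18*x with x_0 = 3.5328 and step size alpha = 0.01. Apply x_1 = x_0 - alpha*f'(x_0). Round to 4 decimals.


We compute the gradient at x_0 and apply the update.
f'(x) = 48*x - 18
f'(3.5328) = 48*3.5328 - 18 = 151.5744
x_1 = 3.5328 - 0.01*151.5744 = 2.0171


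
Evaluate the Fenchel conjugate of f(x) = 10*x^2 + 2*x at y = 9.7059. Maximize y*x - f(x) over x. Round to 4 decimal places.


f*(y) = sup_x {y*x - a*x^2 - b*x} = sup_x {(y-b)*x - a*x^2}
FOC: (y - b) - 2a*x = 0 => x* = (y - b)/(2a)
x* = (9.7059 - 2)/(2*10) = 0.3853
f*(9.7059) = (y-b)^2/(4a) = (9.7059 - 2)^2/(4*10)
= 59.3809/40 = 1.4845


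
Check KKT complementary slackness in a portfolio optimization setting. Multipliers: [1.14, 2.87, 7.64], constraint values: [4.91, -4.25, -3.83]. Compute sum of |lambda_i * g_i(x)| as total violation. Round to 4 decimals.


KKT complementary slackness check:
lambda_1 * g_1 = 1.14 * 4.91 = 5.5974
lambda_2 * g_2 = 2.87 * -4.25 = -12.1975
lambda_3 * g_3 = 7.64 * -3.83 = -29.2612
Total violation = 5.5974 + 12.1975 + 29.2612 = 47.0561


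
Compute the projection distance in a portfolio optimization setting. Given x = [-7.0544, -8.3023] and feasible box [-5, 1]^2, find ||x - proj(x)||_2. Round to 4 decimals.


Project each component onto [-5, 1].
clip(-7.0544) = -5.0, clip(-8.3023) = -5.0
Projection = [-5.0, -5.0]
Squared diffs: [4.2206, 10.9052]
Distance = sqrt(15.1258) = 3.8892


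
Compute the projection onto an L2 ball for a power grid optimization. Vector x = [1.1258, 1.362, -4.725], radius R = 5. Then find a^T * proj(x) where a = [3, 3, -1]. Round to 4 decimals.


Step 1: Compute ||x|| (intermediates to 6 decimals).
||x|| = sqrt(1.1258^2 + 1.362^2 + (-4.725)^2) = 5.04461
Step 2: Project.
Since ||x|| > R, scale = R/||x|| = 5/5.04461 = 0.991157, proj(x) = scale * x
proj(x) = [1.115845, 1.349956, -4.683217]
Step 3: Dot product.
a^T * proj(x) = 3*1.115845 + 3*1.349956 - 1*(-4.683217) = 12.0806


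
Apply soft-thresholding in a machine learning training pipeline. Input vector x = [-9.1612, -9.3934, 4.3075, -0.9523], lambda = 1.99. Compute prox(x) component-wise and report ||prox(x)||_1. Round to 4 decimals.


Soft-thresholding with lambda = 1.99:
prox(-9.1612) = sign(-9.1612)*max(|-9.1612| - 1.99, 0) = -7.1712
prox(-9.3934) = sign(-9.3934)*max(|-9.3934| - 1.99, 0) = -7.4034
prox(4.3075) = sign(4.3075)*max(|4.3075| - 1.99, 0) = 2.3175
prox(-0.9523) = sign(-0.9523)*max(|-0.9523| - 1.99, 0) = 0.0
prox(x) = [-7.1712, -7.4034, 2.3175, 0.0]
||prox(x)||_1 = 7.1712 + 7.4034 + 2.3175 + 0.0 = 16.8921


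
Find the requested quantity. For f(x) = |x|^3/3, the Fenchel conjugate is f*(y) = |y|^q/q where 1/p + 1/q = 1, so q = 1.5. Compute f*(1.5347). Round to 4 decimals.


The conjugate exponent q satisfies 1/p + 1/q = 1.
p = 3, so q = 3/(3 - 1) = 1.5
|y|^q = 1.5347^1.5 = 1.9012
f*(1.5347) = 1.9012 / 1.5 = 1.2675


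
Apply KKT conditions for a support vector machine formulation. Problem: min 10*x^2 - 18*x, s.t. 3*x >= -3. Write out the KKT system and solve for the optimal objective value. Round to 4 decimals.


Step 1: Try lambda = 0 (constraint inactive).
Stationarity: 2*10*x - 18 = 0
x* = 18/(2*10) = 0.9
Check constraint: 3*0.9 = 2.7 >= -3 -- satisfied.
Step 2: Compute optimal value.
f(x*) = 10*0.9^2 - 18*0.9 = -8.1


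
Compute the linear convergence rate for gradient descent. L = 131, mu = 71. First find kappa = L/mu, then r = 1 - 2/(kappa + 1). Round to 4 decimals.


Step 1: Compute the condition number.
kappa = L/mu = 131/71 = 1.8451
Step 2: Compute the convergence rate.
r = 1 - 2/(kappa + 1) = 1 - 2*mu/(L + mu) = (L - mu)/(L + mu) = 60/202 = 0.297


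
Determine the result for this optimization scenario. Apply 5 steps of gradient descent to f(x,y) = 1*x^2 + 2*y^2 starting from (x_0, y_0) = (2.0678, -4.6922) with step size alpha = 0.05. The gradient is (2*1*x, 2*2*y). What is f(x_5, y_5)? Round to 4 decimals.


Gradient descent on f(x,y) = 1*x^2 + 2*y^2.
Starting point: (2.0678, -4.6922), alpha = 0.05
Step 1: grad_x = 2*1*2.0678 = 4.1356, grad_y = 2*2*-4.6922 = -18.7688
  x_1 = 2.0678 - 0.05*4.1356 = 1.861
  y_1 = -4.6922 - 0.05*-18.7688 = -3.7538
Step 2: grad_x = 2*1*1.861 = 3.722, grad_y = 2*2*-3.7538 = -15.015
  x_2 = 1.861 - 0.05*3.722 = 1.6749
  y_2 = -3.7538 - 0.05*-15.015 = -3.003
Step 3: grad_x = 2*1*1.6749 = 3.3498, grad_y = 2*2*-3.003 = -12.012
  x_3 = 1.6749 - 0.05*3.3498 = 1.5074
  y_3 = -3.003 - 0.05*-12.012 = -2.4024
Step 4: grad_x = 2*1*1.5074 = 3.0149, grad_y = 2*2*-2.4024 = -9.6096
  x_4 = 1.5074 - 0.05*3.0149 = 1.3567
  y_4 = -2.4024 - 0.05*-9.6096 = -1.9219
Step 5: grad_x = 2*1*1.3567 = 2.7134, grad_y = 2*2*-1.9219 = -7.6877
  x_5 = 1.3567 - 0.05*2.7134 = 1.221
  y_5 = -1.9219 - 0.05*-7.6877 = -1.5375
f(1.221, -1.5375) = 1*1.221^2 + 2*(-1.5375)^2 = 6.2189


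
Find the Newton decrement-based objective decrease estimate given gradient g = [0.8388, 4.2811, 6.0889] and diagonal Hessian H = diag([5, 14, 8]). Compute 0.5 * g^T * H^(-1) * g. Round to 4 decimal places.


Step 1: H is diagonal, so H^(-1) * g = [0.1678, 0.3058, 0.7611].
Step 2: g^T H^(-1) g = sum_i g_i^2 / H_ii
  = (0.8388)^2/5 + (4.2811)^2/14 + (6.0889)^2/8
  = 0.1407 + 1.3091 + 4.6343 = 6.0842
Step 3: Objective decrease = 0.5 * g^T H^(-1) g = 3.0421


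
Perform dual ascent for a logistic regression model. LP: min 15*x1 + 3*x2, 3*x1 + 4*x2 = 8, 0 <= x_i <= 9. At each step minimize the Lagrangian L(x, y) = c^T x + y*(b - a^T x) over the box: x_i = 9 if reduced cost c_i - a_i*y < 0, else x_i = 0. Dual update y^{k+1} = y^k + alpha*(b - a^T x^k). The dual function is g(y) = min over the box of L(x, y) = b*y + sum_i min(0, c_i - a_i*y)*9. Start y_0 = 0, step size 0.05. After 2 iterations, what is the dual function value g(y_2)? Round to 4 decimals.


Dual ascent for LP: min 15*x1 + 3*x2, 3*x1 + 4*x2 = 8, 0 <= x_i <= 9
Step 1: y^k = 0.0, reduced costs: (15.0, 3.0)
  x^k = (0.0, 0.0), subgradient = b - a^T x = 8.0
  y^{k+1} = 0.0 + 0.05*8.0 = 0.4
Step 2: y^k = 0.4, reduced costs: (13.8, 1.4)
  x^k = (0.0, 0.0), subgradient = b - a^T x = 8.0
  y^{k+1} = 0.4 + 0.05*8.0 = 0.8
Dual objective at y_2 = 0.8: reduced costs (12.6, -0.2), box minimizer x = (0.0, 9.0)
g(y_2) = b*y + (c1 - a1*y)*x1 + (c2 - a2*y)*x2 = 8*0.8 + 12.6*0.0 + (-0.2)*9.0 = 6.4 + 0.0 - 1.8 = 4.6


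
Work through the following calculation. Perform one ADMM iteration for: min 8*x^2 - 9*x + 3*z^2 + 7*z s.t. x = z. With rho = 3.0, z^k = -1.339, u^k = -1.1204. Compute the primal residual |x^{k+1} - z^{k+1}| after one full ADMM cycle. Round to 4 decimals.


ADMM iteration with rho = 3.0, z^k = -1.339, u^k = -1.1204
Step 1: x-update.
Minimize 8*x^2 - 9*x + (3.0/2)*(x + 1.339 - 1.1204)^2
FOC: (2*8 + 3.0)*x = 9 + 3.0*(-1.339 + 1.1204)
x^{k+1} = 0.4392
Step 2: z-update.
Minimize 3*z^2 + 7*z + (3.0/2)*(0.4392 - z - 1.1204)^2
FOC: (2*3 + 3.0)*z = -7 + 3.0*(0.4392 - 1.1204)
z^{k+1} = -1.0049
Step 3: u-update.
u^{k+1} = -1.1204 + 0.4392 + 1.0049 = 0.3236
Step 4: Primal residual = |0.4392 + 1.0049| = 1.444


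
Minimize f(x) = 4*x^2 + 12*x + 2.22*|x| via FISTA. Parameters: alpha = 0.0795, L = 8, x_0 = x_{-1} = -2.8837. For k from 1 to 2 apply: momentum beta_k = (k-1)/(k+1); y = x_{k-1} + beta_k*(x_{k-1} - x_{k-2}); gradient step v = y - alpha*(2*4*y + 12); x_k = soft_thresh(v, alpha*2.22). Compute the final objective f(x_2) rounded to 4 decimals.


FISTA on f(x) = 4*x^2 + 12*x + 2.22*|x|
L = 8, alpha = 0.0795
Iteration 1: beta = 0.0, y = -2.8837 + 0.0*(-2.8837 + 2.8837) = -2.8837
  grad(y) = -11.0696, v = y - alpha*grad = -2.0037
  prox(v) = soft_thresh(-2.0037, 0.1765) = -1.8272
Iteration 2: beta = 0.3333, y = -1.8272 + 0.3333*(-1.8272 + 2.8837) = -1.475
  grad(y) = 0.2, v = y - alpha*grad = -1.4909
  prox(v) = soft_thresh(-1.4909, 0.1765) = -1.3144
f(x_2) = 4*(-1.3144)^2 + 12*(-1.3144) + 2.22*|-1.3144| = -5.9442


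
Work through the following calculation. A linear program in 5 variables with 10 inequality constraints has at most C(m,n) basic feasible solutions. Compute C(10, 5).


Each vertex corresponds to some choice of n active constraints out of m, so the number of vertices is at most C(m, n) = m! / (n!(m-n)!).
m = 10, n = 5
Numerator: 10 * 9 * 8 * 7 * 6
Denominator: 5! = 120
C(10, 5) = 252


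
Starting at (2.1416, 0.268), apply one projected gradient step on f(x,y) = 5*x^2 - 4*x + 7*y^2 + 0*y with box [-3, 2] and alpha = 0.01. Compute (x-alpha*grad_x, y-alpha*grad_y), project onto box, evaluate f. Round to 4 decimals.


Step 1: Compute gradient at (2.1416, 0.268).
grad_x = 2*5*2.1416 - 4 = 17.416
grad_y = 2*7*0.268 + 0 = 3.752
Step 2: Gradient step.
x_raw = 2.1416 - 0.01*17.416 = 1.9674
y_raw = 0.268 - 0.01*3.752 = 0.2305
Step 3: Project onto [-3, 2].
x_proj = clip(1.9674) = 1.9674
y_proj = clip(0.2305) = 0.2305
Step 4: Evaluate f.
f(1.9674, 0.2305) = 11.8562


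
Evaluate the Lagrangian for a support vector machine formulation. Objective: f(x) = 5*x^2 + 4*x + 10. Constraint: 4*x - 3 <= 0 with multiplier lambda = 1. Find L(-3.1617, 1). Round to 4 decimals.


Step 1: Evaluate f(x).
f(-3.1617) = 5*(-3.1617)^2 + 4*(-3.1617) + 10 = 47.3349
Step 2: Evaluate g(x).
g(-3.1617) = 4*-3.1617 - 3 = -15.6468
Step 3: Compute Lagrangian.
L = 47.3349 + 1*-15.6468 = 31.6881


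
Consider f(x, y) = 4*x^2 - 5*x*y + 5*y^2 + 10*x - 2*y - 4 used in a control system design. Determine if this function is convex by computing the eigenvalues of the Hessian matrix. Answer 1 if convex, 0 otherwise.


The Hessian of f(x,y) = 4*x^2 - 5*x*y + 5*y^2 + 10*x - 2*y - 4 is:
H = [[8, -5], [-5, 10]]
Trace = 8 + 10 = 18
Determinant = 8*10 - (-5)^2 = 55
Discriminant = (18)^2 - 4*55 = 104.0
Eigenvalues: lambda_1 = 3.901, lambda_2 = 14.099
The function is convex.

1


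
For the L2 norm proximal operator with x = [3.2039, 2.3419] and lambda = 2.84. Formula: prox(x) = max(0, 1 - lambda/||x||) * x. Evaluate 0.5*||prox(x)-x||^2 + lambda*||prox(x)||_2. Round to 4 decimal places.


Step 1: Compute ||x||.
||x|| = 3.9686
Step 2: Compute scaling factor.
scale = max(0, 1 - 2.84/3.9686) = 0.2844
Step 3: prox(x) = [0.9111, 0.666]
||prox(x)|| = 1.1286
Step 4: Proximal objective.
0.5*||prox-x||^2 = 4.0328
lambda*||prox|| = 3.2052
Total = 7.2379


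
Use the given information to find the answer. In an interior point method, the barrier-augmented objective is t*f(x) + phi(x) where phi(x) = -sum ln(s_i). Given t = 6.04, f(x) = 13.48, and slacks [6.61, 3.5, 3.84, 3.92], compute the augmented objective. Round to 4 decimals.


Step 1: Compute log-barrier.
ln values: [1.8886, 1.2528, 1.3455, 1.3661]
phi = -(1.8886 + 1.2528 + 1.3455 + 1.3661) = -5.8529
Step 2: Compute augmented objective.
t*f(x) = 6.04*13.48 = 81.4192
Total = 81.4192 - 5.8529 = 75.5663


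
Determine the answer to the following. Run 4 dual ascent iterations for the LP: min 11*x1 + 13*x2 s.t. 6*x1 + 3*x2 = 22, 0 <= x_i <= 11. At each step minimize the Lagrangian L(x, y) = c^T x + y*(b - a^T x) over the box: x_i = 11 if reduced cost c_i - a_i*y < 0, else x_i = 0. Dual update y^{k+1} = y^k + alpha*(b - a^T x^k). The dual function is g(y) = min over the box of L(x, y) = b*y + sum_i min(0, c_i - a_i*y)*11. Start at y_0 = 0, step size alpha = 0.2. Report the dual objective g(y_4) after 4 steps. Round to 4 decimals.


Dual ascent for LP: min 11*x1 + 13*x2, 6*x1 + 3*x2 = 22, 0 <= x_i <= 11
Step 1: y^k = 0.0, reduced costs: (11.0, 13.0)
  x^k = (0.0, 0.0), subgradient = b - a^T x = 22.0
  y^{k+1} = 0.0 + 0.2*22.0 = 4.4
Step 2: y^k = 4.4, reduced costs: (-15.4, -0.2)
  x^k = (11.0, 11.0), subgradient = b - a^T x = -77.0
  y^{k+1} = 4.4 + 0.2*-77.0 = -11.0
Step 3: y^k = -11.0, reduced costs: (77.0, 46.0)
  x^k = (0.0, 0.0), subgradient = b - a^T x = 22.0
  y^{k+1} = -11.0 + 0.2*22.0 = -6.6
Step 4: y^k = -6.6, reduced costs: (50.6, 32.8)
  x^k = (0.0, 0.0), subgradient = b - a^T x = 22.0
  y^{k+1} = -6.6 + 0.2*22.0 = -2.2
Dual objective at y_4 = -2.2: reduced costs (24.2, 19.6), box minimizer x = (0.0, 0.0)
g(y_4) = b*y + (c1 - a1*y)*x1 + (c2 - a2*y)*x2 = 22*(-2.2) + 24.2*0.0 + 19.6*0.0 = -48.4 + 0.0 + 0.0 = -48.4


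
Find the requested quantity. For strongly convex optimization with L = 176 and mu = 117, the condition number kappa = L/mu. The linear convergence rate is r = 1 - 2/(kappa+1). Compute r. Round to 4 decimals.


Step 1: Compute the condition number.
kappa = L/mu = 176/117 = 1.5043
Step 2: Compute the convergence rate.
r = 1 - 2/(kappa + 1) = 1 - 2*mu/(L + mu) = (L - mu)/(L + mu) = 59/293 = 0.2014


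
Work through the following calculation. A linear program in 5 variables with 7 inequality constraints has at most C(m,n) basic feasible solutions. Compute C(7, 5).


Each vertex corresponds to some choice of n active constraints out of m, so the number of vertices is at most C(m, n) = m! / (n!(m-n)!).
m = 7, n = 5
Numerator: 7 * 6 * 5 * 4 * 3
Denominator: 5! = 120
C(7, 5) = 21


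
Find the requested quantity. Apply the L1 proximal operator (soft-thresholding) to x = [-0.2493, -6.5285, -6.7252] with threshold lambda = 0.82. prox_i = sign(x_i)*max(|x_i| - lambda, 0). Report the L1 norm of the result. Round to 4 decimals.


Soft-thresholding with lambda = 0.82:
prox(-0.2493) = sign(-0.2493)*max(|-0.2493| - 0.82, 0) = 0.0
prox(-6.5285) = sign(-6.5285)*max(|-6.5285| - 0.82, 0) = -5.7085
prox(-6.7252) = sign(-6.7252)*max(|-6.7252| - 0.82, 0) = -5.9052
prox(x) = [0.0, -5.7085, -5.9052]
||prox(x)||_1 = 0.0 + 5.7085 + 5.9052 = 11.6137


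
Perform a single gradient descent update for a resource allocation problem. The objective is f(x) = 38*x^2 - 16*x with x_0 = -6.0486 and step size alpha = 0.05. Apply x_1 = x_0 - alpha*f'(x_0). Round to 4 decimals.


We compute the gradient at x_0 and apply the update.
f'(x) = 76*x - 16
f'(-6.0486) = 76*-6.0486 - 16 = -475.6936
x_1 = -6.0486 - 0.05*-475.6936 = 17.7361


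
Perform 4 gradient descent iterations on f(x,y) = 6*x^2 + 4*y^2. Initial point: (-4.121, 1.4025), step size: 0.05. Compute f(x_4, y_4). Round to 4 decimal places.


Gradient descent on f(x,y) = 6*x^2 + 4*y^2.
Starting point: (-4.121, 1.4025), alpha = 0.05
Step 1: grad_x = 2*6*-4.121 = -49.452, grad_y = 2*4*1.4025 = 11.22
  x_1 = -4.121 - 0.05*-49.452 = -1.6484
  y_1 = 1.4025 - 0.05*11.22 = 0.8415
Step 2: grad_x = 2*6*-1.6484 = -19.7808, grad_y = 2*4*0.8415 = 6.732
  x_2 = -1.6484 - 0.05*-19.7808 = -0.6594
  y_2 = 0.8415 - 0.05*6.732 = 0.5049
Step 3: grad_x = 2*6*-0.6594 = -7.9123, grad_y = 2*4*0.5049 = 4.0392
  x_3 = -0.6594 - 0.05*-7.9123 = -0.2637
  y_3 = 0.5049 - 0.05*4.0392 = 0.3029
Step 4: grad_x = 2*6*-0.2637 = -3.1649, grad_y = 2*4*0.3029 = 2.4235
  x_4 = -0.2637 - 0.05*-3.1649 = -0.1055
  y_4 = 0.3029 - 0.05*2.4235 = 0.1818
f(-0.1055, 0.1818) = 6*(-0.1055)^2 + 4*0.1818^2 = 0.1989


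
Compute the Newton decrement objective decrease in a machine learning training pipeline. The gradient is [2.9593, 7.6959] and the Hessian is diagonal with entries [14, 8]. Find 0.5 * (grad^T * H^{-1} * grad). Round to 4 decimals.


Step 1: H is diagonal, so H^(-1) * g = [0.2114, 0.962].
Step 2: g^T H^(-1) g = sum_i g_i^2 / H_ii
  = (2.9593)^2/14 + (7.6959)^2/8
  = 0.6255 + 7.4034 = 8.0289
Step 3: Objective decrease = 0.5 * g^T H^(-1) g = 4.0144


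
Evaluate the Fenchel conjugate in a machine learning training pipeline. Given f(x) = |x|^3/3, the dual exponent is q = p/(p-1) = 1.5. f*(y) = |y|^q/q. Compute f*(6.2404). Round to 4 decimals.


The conjugate exponent q satisfies 1/p + 1/q = 1.
p = 3, so q = 3/(3 - 1) = 1.5
|y|^q = 6.2404^1.5 = 15.589
f*(6.2404) = 15.589 / 1.5 = 10.3927


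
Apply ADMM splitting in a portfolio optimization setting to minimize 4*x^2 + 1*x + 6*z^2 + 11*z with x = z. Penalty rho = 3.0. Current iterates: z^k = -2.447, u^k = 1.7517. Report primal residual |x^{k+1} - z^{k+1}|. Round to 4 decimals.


ADMM iteration with rho = 3.0, z^k = -2.447, u^k = 1.7517
Step 1: x-update.
Minimize 4*x^2 + 1*x + (3.0/2)*(x + 2.447 + 1.7517)^2
FOC: (2*4 + 3.0)*x = -1 + 3.0*(-2.447 - 1.7517)
x^{k+1} = -1.236
Step 2: z-update.
Minimize 6*z^2 + 11*z + (3.0/2)*(-1.236 - z + 1.7517)^2
FOC: (2*6 + 3.0)*z = -11 + 3.0*(-1.236 + 1.7517)
z^{k+1} = -0.6302
Step 3: u-update.
u^{k+1} = 1.7517 - 1.236 + 0.6302 = 1.1459
Step 4: Primal residual = |-1.236 + 0.6302| = 0.6058


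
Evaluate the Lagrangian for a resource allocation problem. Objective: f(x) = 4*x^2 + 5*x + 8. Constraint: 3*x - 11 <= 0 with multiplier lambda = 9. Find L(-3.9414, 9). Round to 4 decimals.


Step 1: Evaluate f(x).
f(-3.9414) = 4*(-3.9414)^2 + 5*(-3.9414) + 8 = 50.4315
Step 2: Evaluate g(x).
g(-3.9414) = 3*-3.9414 - 11 = -22.8242
Step 3: Compute Lagrangian.
L = 50.4315 + 9*-22.8242 = -154.9863


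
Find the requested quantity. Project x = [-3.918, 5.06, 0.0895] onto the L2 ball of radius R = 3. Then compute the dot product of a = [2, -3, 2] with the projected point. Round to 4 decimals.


Step 1: Compute ||x|| (intermediates to 6 decimals).
||x|| = sqrt((-3.918)^2 + 5.06^2 + 0.0895^2) = 6.400182
Step 2: Project.
Since ||x|| > R, scale = R/||x|| = 3/6.400182 = 0.468737, proj(x) = scale * x
proj(x) = [-1.836512, 2.371809, 0.041952]
Step 3: Dot product.
a^T * proj(x) = 2*(-1.836512) - 3*2.371809 + 2*0.041952 = -10.7045
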